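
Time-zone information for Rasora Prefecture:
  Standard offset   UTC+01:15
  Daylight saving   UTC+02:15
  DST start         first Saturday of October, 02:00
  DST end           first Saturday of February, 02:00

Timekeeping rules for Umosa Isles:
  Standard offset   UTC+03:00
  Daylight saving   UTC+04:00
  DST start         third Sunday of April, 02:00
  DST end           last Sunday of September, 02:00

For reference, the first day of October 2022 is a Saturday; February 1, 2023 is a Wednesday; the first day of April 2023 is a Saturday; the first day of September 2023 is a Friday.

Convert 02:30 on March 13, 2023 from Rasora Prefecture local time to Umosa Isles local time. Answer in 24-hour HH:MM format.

1 October 2022 is a Saturday, so the first Saturday is October 1.
1 February 2023 is a Wednesday, so the first Saturday is February 4.
Daylight saving runs 1 October 2022 – 4 February 2023; March 13, 2023 is outside that window, so Rasora Prefecture is on standard time at UTC+01:15.
02:30 Rasora Prefecture − 1h15m = 01:15 UTC.
1 April 2023 is a Saturday, so the first Sunday is April 2 and the third is April 16.
1 September 2023 is a Friday, so Sundays fall on 3, 10, 17, 24; the last is September 24.
At the standard offset (UTC+03:00), 01:15 UTC + 3h = 04:15 Umosa Isles standard time.
Daylight saving runs 16 April – 24 September; the standard-time date in Umosa Isles, March 13, 2023, is outside that window, so Umosa Isles is on standard time at UTC+03:00.
01:15 UTC + 3h = 04:15 Umosa Isles.

04:15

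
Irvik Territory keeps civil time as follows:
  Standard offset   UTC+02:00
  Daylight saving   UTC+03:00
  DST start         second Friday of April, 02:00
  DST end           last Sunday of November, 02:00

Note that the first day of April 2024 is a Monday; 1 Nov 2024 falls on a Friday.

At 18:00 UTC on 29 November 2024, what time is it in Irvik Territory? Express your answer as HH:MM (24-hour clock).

1 April 2024 is a Monday, so the first Friday is April 5 and the second is April 12.
1 November 2024 is a Friday, so Sundays fall on 3, 10, 17, 24; the last is November 24.
At the standard offset (UTC+02:00), 18:00 UTC + 2h = 20:00 Irvik Territory standard time.
The standard-time date in Irvik Territory, 29 November 2024, is outside the daylight-saving period (12 April – 24 November), so Irvik Territory is on standard time, UTC+02:00.
18:00 UTC + 2h = 20:00 local.

20:00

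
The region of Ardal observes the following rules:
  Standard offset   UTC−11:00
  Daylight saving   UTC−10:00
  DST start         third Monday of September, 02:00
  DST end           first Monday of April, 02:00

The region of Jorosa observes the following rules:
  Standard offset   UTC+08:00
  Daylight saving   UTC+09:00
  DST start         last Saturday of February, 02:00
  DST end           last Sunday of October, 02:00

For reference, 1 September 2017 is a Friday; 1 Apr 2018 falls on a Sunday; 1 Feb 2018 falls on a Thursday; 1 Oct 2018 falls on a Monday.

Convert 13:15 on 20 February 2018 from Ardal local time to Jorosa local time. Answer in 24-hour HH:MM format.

1 September 2017 is a Friday, so the first Monday is September 4 and the third is September 18.
1 April 2018 is a Sunday, so the first Monday is April 2.
20 February 2018 falls between 18 September 2017 and 2 April 2018, so daylight saving is in effect and Ardal is at UTC−10:00.
13:15 Ardal + 10h = 23:15 UTC.
1 February 2018 is a Thursday, so Saturdays fall on 3, 10, 17, 24; the last is February 24.
1 October 2018 is a Monday, so Sundays fall on 7, 14, 21, 28; the last is October 28.
At the standard offset (UTC+08:00), 23:15 UTC + 8h = 07:15 Jorosa standard time (rolling into the next day, 21 February 2018).
Daylight saving runs 24 February – 28 October; the standard-time date in Jorosa, 21 February 2018, is outside that window, so Jorosa is on standard time at UTC+08:00.
23:15 UTC + 8h = 07:15 Jorosa (rolling into the next day, 21 February 2018).

07:15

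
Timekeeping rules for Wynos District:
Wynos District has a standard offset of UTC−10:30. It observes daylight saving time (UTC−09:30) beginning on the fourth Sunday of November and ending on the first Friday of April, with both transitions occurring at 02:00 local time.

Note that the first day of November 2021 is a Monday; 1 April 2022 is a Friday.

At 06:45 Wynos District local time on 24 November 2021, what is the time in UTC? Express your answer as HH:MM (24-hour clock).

1 November 2021 is a Monday, so the first Sunday is November 7 and the fourth is November 28.
1 April 2022 is a Friday, so the first Friday is April 1.
Daylight saving runs 28 November 2021 – 1 April 2022; 24 November 2021 is outside that window, so Wynos District is on standard time at UTC−10:30.
06:45 local + 10h30m = 17:15 UTC.

17:15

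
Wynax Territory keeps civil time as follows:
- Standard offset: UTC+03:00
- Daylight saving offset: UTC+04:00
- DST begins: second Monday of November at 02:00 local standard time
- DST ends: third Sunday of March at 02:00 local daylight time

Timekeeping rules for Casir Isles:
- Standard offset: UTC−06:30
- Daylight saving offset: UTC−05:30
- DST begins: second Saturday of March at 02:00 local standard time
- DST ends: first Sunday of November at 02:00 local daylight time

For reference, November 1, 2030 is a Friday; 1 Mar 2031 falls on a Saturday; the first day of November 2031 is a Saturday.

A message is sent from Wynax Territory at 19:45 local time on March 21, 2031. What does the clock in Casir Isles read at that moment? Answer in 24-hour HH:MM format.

11:15

1 November 2030 is a Friday, so the first Monday is November 4 and the second is November 11.
1 March 2031 is a Saturday, so the first Sunday is March 2 and the third is March 16.
March 21, 2031 does not fall between 11 November 2030 and 16 March 2031, so daylight saving is not in effect and Wynax Territory is at UTC+03:00.
19:45 Wynax Territory − 3h = 16:45 UTC.
1 March 2031 is a Saturday, so the first Saturday is March 1 and the second is March 8.
1 November 2031 is a Saturday, so the first Sunday is November 2.
At the standard offset (UTC−06:30), 16:45 UTC − 6h30m = 10:15 Casir Isles standard time.
The standard-time date in Casir Isles, March 21, 2031, lies within the daylight-saving period (8 March – 2 November), so Casir Isles is on daylight time, UTC−05:30.
16:45 UTC − 5h30m = 11:15 Casir Isles.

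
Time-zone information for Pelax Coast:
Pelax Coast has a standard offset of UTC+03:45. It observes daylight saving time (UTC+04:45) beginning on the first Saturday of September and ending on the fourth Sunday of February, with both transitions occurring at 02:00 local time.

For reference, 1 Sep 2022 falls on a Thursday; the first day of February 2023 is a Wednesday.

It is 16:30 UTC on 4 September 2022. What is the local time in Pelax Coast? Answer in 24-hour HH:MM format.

21:15

1 September 2022 is a Thursday, so the first Saturday is September 3.
1 February 2023 is a Wednesday, so the first Sunday is February 5 and the fourth is February 26.
At the standard offset (UTC+03:45), 16:30 UTC + 3h45m = 20:15 Pelax Coast standard time.
Daylight saving runs 3 September 2022 – 26 February 2023; the standard-time date in Pelax Coast, 4 September 2022, is inside that window, so Pelax Coast is at UTC+04:45.
16:30 UTC + 4h45m = 21:15 local.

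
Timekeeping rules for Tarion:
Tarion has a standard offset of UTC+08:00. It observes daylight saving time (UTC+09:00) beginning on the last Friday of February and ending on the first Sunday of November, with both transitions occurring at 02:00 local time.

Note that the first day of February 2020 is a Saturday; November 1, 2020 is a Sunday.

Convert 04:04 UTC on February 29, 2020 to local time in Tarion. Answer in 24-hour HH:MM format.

13:04

1 February 2020 is a Saturday, so Fridays fall on 7, 14, 21, 28; the last is February 28.
1 November 2020 is a Sunday, so the first Sunday is November 1.
At the standard offset (UTC+08:00), 04:04 UTC + 8h = 12:04 Tarion standard time.
Daylight saving runs 28 February – 1 November; the standard-time date in Tarion, February 29, 2020, is inside that window, so Tarion is at UTC+09:00.
04:04 UTC + 9h = 13:04 local.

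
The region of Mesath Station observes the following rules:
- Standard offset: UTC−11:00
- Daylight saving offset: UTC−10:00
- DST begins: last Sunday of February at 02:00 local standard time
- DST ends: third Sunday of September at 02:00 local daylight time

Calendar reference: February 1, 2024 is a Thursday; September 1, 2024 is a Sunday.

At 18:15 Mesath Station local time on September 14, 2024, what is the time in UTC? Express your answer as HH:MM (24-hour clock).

04:15

1 February 2024 is a Thursday, so Sundays fall on 4, 11, 18, 25; the last is February 25.
1 September 2024 is a Sunday, so the first Sunday is September 1 and the third is September 15.
Daylight saving runs 25 February – 15 September; September 14, 2024 is inside that window, so Mesath Station is at UTC−10:00.
18:15 local + 10h = 04:15 UTC (rolling into the next day, 15 September 2024).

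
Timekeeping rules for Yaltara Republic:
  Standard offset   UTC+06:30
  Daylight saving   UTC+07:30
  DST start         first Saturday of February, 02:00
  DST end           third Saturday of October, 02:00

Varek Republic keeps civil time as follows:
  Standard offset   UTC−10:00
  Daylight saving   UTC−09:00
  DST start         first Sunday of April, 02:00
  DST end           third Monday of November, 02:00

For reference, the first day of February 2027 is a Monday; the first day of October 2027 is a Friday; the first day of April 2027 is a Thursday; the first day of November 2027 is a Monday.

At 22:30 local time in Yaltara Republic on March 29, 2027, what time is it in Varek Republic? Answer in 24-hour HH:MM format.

05:00

1 February 2027 is a Monday, so the first Saturday is February 6.
1 October 2027 is a Friday, so the first Saturday is October 2 and the third is October 16.
Daylight saving runs 6 February – 16 October; March 29, 2027 is inside that window, so Yaltara Republic is at UTC+07:30.
22:30 Yaltara Republic − 7h30m = 15:00 UTC.
1 April 2027 is a Thursday, so the first Sunday is April 4.
1 November 2027 is a Monday, so the first Monday is November 1 and the third is November 15.
At the standard offset (UTC−10:00), 15:00 UTC − 10h = 05:00 Varek Republic standard time.
The standard-time date in Varek Republic, March 29, 2027, does not fall between 4 April and 15 November, so daylight saving is not in effect and Varek Republic is at UTC−10:00.
15:00 UTC − 10h = 05:00 Varek Republic.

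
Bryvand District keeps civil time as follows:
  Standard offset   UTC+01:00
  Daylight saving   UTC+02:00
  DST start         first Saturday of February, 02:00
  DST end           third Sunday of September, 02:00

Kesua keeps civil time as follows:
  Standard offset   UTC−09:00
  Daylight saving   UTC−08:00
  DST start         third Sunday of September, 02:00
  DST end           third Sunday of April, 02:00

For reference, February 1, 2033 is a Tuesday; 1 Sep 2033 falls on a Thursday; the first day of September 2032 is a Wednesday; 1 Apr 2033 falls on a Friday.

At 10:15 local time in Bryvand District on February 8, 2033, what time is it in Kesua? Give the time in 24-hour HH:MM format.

00:15

1 February 2033 is a Tuesday, so the first Saturday is February 5.
1 September 2033 is a Thursday, so the first Sunday is September 4 and the third is September 18.
February 8, 2033 falls between 5 February and 18 September, so daylight saving is in effect and Bryvand District is at UTC+02:00.
10:15 Bryvand District − 2h = 08:15 UTC.
1 September 2032 is a Wednesday, so the first Sunday is September 5 and the third is September 19.
1 April 2033 is a Friday, so the first Sunday is April 3 and the third is April 17.
At the standard offset (UTC−09:00), 08:15 UTC − 9h = 23:15 Kesua standard time (rolling into the previous day, 7 February 2033).
The standard-time date in Kesua, February 7, 2033, lies within the daylight-saving period (19 September 2032 – 17 April 2033), so Kesua is on daylight time, UTC−08:00.
08:15 UTC − 8h = 00:15 Kesua.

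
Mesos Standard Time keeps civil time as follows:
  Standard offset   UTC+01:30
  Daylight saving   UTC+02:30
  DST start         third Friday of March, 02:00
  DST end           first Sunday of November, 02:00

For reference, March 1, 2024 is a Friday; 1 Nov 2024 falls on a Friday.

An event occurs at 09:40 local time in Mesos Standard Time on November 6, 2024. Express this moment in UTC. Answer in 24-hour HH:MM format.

1 March 2024 is a Friday, so the first Friday is March 1 and the third is March 15.
1 November 2024 is a Friday, so the first Sunday is November 3.
Daylight saving runs 15 March – 3 November; November 6, 2024 is outside that window, so Mesos Standard Time is on standard time at UTC+01:30.
09:40 local − 1h30m = 08:10 UTC.

08:10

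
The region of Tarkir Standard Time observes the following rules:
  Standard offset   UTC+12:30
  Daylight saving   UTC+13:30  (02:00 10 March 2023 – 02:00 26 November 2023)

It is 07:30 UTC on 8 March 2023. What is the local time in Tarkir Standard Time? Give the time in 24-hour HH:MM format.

At the standard offset (UTC+12:30), 07:30 UTC + 12h30m = 20:00 Tarkir Standard Time standard time.
Daylight saving runs 10 March – 26 November; the standard-time date in Tarkir Standard Time, 8 March 2023, is outside that window, so Tarkir Standard Time is on standard time at UTC+12:30.
07:30 UTC + 12h30m = 20:00 local.

20:00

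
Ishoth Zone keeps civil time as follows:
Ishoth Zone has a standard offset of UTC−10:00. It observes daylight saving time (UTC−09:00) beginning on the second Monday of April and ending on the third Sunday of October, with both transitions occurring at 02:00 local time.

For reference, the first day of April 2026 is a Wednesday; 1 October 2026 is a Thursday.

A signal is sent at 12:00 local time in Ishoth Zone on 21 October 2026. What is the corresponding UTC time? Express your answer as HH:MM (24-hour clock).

1 April 2026 is a Wednesday, so the first Monday is April 6 and the second is April 13.
1 October 2026 is a Thursday, so the first Sunday is October 4 and the third is October 18.
21 October 2026 is outside the daylight-saving period (13 April – 18 October), so Ishoth Zone is on standard time, UTC−10:00.
12:00 local + 10h = 22:00 UTC.

22:00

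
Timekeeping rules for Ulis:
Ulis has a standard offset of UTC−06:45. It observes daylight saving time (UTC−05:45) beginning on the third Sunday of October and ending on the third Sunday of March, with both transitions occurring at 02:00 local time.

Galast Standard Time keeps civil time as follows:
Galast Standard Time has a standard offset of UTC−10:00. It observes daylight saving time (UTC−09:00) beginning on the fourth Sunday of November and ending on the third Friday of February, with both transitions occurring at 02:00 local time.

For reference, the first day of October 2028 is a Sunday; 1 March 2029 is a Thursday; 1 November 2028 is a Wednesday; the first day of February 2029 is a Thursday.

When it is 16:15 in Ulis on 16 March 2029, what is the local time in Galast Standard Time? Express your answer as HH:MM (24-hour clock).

12:00

1 October 2028 is a Sunday, so the first Sunday is October 1 and the third is October 15.
1 March 2029 is a Thursday, so the first Sunday is March 4 and the third is March 18.
Daylight saving runs 15 October 2028 – 18 March 2029; 16 March 2029 is inside that window, so Ulis is at UTC−05:45.
16:15 Ulis + 5h45m = 22:00 UTC.
1 November 2028 is a Wednesday, so the first Sunday is November 5 and the fourth is November 26.
1 February 2029 is a Thursday, so the first Friday is February 2 and the third is February 16.
At the standard offset (UTC−10:00), 22:00 UTC − 10h = 12:00 Galast Standard Time standard time.
Daylight saving runs 26 November 2028 – 16 February 2029; the standard-time date in Galast Standard Time, 16 March 2029, is outside that window, so Galast Standard Time is on standard time at UTC−10:00.
22:00 UTC − 10h = 12:00 Galast Standard Time.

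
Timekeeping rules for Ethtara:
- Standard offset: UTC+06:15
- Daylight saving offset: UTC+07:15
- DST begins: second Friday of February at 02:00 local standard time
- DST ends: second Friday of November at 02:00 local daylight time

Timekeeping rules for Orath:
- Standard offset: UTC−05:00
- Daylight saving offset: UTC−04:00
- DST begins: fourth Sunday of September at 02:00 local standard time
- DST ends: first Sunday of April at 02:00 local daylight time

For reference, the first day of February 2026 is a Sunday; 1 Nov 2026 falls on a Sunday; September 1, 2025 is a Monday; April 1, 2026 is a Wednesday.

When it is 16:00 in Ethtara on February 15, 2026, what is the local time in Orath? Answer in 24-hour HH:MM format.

04:45

1 February 2026 is a Sunday, so the first Friday is February 6 and the second is February 13.
1 November 2026 is a Sunday, so the first Friday is November 6 and the second is November 13.
February 15, 2026 falls between 13 February and 13 November, so daylight saving is in effect and Ethtara is at UTC+07:15.
16:00 Ethtara − 7h15m = 08:45 UTC.
1 September 2025 is a Monday, so the first Sunday is September 7 and the fourth is September 28.
1 April 2026 is a Wednesday, so the first Sunday is April 5.
At the standard offset (UTC−05:00), 08:45 UTC − 5h = 03:45 Orath standard time.
Daylight saving runs 28 September 2025 – 5 April 2026; the standard-time date in Orath, February 15, 2026, is inside that window, so Orath is at UTC−04:00.
08:45 UTC − 4h = 04:45 Orath.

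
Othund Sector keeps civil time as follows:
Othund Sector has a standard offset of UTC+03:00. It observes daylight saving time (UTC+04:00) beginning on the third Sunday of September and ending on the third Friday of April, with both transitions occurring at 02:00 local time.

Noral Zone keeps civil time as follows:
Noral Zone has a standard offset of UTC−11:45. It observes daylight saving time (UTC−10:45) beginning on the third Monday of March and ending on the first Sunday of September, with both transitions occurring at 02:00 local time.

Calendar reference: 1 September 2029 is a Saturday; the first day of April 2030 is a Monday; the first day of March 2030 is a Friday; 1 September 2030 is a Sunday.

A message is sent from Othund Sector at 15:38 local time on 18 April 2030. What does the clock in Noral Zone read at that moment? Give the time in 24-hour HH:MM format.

00:53

1 September 2029 is a Saturday, so the first Sunday is September 2 and the third is September 16.
1 April 2030 is a Monday, so the first Friday is April 5 and the third is April 19.
18 April 2030 lies within the daylight-saving period (16 September 2029 – 19 April 2030), so Othund Sector is on daylight time, UTC+04:00.
15:38 Othund Sector − 4h = 11:38 UTC.
1 March 2030 is a Friday, so the first Monday is March 4 and the third is March 18.
1 September 2030 is a Sunday, so the first Sunday is September 1.
At the standard offset (UTC−11:45), 11:38 UTC − 11h45m = 23:53 Noral Zone standard time (rolling into the previous day, 17 April 2030).
The standard-time date in Noral Zone, 17 April 2030, lies within the daylight-saving period (18 March – 1 September), so Noral Zone is on daylight time, UTC−10:45.
11:38 UTC − 10h45m = 00:53 Noral Zone.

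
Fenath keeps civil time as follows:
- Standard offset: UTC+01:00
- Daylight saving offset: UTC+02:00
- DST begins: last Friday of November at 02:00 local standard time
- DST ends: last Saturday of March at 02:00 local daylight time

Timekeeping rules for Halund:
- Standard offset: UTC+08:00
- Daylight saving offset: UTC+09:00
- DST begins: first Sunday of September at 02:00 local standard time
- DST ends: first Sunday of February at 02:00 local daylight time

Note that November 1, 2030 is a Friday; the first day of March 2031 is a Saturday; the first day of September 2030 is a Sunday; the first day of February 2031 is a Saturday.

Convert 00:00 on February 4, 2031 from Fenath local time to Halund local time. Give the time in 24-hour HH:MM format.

1 November 2030 is a Friday, so Fridays fall on 1, 8, 15, 22, 29; the last is November 29.
1 March 2031 is a Saturday, so Saturdays fall on 1, 8, 15, 22, 29; the last is March 29.
Daylight saving runs 29 November 2030 – 29 March 2031; February 4, 2031 is inside that window, so Fenath is at UTC+02:00.
00:00 Fenath − 2h = 22:00 UTC (rolling into the previous day, 3 February 2031).
1 September 2030 is a Sunday, so the first Sunday is September 1.
1 February 2031 is a Saturday, so the first Sunday is February 2.
At the standard offset (UTC+08:00), 22:00 UTC + 8h = 06:00 Halund standard time (rolling into the next day, 4 February 2031).
The standard-time date in Halund, February 4, 2031, does not fall between 1 September 2030 and 2 February 2031, so daylight saving is not in effect and Halund is at UTC+08:00.
22:00 UTC + 8h = 06:00 Halund (rolling into the next day, 4 February 2031).

06:00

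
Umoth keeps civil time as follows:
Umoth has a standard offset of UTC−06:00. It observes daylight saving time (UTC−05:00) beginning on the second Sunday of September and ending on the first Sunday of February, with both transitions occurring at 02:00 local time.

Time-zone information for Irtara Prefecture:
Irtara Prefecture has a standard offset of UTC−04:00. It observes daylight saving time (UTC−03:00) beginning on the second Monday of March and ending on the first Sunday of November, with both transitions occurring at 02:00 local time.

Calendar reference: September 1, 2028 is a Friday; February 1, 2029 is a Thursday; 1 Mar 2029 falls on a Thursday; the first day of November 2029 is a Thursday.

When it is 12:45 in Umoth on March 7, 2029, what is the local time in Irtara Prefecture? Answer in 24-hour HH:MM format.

1 September 2028 is a Friday, so the first Sunday is September 3 and the second is September 10.
1 February 2029 is a Thursday, so the first Sunday is February 4.
Daylight saving runs 10 September 2028 – 4 February 2029; March 7, 2029 is outside that window, so Umoth is on standard time at UTC−06:00.
12:45 Umoth + 6h = 18:45 UTC.
1 March 2029 is a Thursday, so the first Monday is March 5 and the second is March 12.
1 November 2029 is a Thursday, so the first Sunday is November 4.
At the standard offset (UTC−04:00), 18:45 UTC − 4h = 14:45 Irtara Prefecture standard time.
The standard-time date in Irtara Prefecture, March 7, 2029, is outside the daylight-saving period (12 March – 4 November), so Irtara Prefecture is on standard time, UTC−04:00.
18:45 UTC − 4h = 14:45 Irtara Prefecture.

14:45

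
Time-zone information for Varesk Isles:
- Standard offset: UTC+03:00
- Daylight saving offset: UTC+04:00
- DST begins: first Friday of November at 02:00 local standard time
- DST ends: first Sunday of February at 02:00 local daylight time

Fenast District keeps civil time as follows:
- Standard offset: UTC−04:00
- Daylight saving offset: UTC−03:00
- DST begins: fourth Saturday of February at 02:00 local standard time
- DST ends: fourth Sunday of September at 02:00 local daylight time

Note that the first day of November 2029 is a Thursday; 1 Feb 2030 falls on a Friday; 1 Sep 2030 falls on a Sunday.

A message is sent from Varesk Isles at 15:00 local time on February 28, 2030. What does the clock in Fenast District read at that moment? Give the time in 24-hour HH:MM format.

09:00

1 November 2029 is a Thursday, so the first Friday is November 2.
1 February 2030 is a Friday, so the first Sunday is February 3.
Daylight saving runs 2 November 2029 – 3 February 2030; February 28, 2030 is outside that window, so Varesk Isles is on standard time at UTC+03:00.
15:00 Varesk Isles − 3h = 12:00 UTC.
1 February 2030 is a Friday, so the first Saturday is February 2 and the fourth is February 23.
1 September 2030 is a Sunday, so the first Sunday is September 1 and the fourth is September 22.
At the standard offset (UTC−04:00), 12:00 UTC − 4h = 08:00 Fenast District standard time.
The standard-time date in Fenast District, February 28, 2030, lies within the daylight-saving period (23 February – 22 September), so Fenast District is on daylight time, UTC−03:00.
12:00 UTC − 3h = 09:00 Fenast District.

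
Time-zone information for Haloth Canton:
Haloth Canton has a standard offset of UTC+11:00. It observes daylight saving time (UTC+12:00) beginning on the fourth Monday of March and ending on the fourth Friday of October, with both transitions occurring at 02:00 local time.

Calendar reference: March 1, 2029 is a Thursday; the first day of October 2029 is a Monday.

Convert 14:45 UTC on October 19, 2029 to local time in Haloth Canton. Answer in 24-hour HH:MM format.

02:45

1 March 2029 is a Thursday, so the first Monday is March 5 and the fourth is March 26.
1 October 2029 is a Monday, so the first Friday is October 5 and the fourth is October 26.
At the standard offset (UTC+11:00), 14:45 UTC + 11h = 01:45 Haloth Canton standard time (rolling into the next day, 20 October 2029).
The standard-time date in Haloth Canton, October 20, 2029, falls between 26 March and 26 October, so daylight saving is in effect and Haloth Canton is at UTC+12:00.
14:45 UTC + 12h = 02:45 local (rolling into the next day, 20 October 2029).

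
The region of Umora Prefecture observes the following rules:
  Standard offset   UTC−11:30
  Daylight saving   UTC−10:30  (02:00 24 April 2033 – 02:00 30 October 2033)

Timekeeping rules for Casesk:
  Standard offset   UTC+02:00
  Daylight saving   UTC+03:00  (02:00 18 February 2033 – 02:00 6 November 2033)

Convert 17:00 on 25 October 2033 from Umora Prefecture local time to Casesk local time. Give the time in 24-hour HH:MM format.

Daylight saving runs 24 April – 30 October; 25 October 2033 is inside that window, so Umora Prefecture is at UTC−10:30.
17:00 Umora Prefecture + 10h30m = 03:30 UTC (rolling into the next day, 26 October 2033).
At the standard offset (UTC+02:00), 03:30 UTC + 2h = 05:30 Casesk standard time.
The standard-time date in Casesk, 26 October 2033, lies within the daylight-saving period (18 February – 6 November), so Casesk is on daylight time, UTC+03:00.
03:30 UTC + 3h = 06:30 Casesk.

06:30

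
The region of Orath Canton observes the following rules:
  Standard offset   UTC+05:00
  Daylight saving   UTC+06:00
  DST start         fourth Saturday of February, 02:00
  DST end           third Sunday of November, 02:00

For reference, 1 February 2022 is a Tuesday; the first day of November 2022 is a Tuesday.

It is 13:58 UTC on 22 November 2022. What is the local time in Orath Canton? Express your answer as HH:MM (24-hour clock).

1 February 2022 is a Tuesday, so the first Saturday is February 5 and the fourth is February 26.
1 November 2022 is a Tuesday, so the first Sunday is November 6 and the third is November 20.
At the standard offset (UTC+05:00), 13:58 UTC + 5h = 18:58 Orath Canton standard time.
The standard-time date in Orath Canton, 22 November 2022, does not fall between 26 February and 20 November, so daylight saving is not in effect and Orath Canton is at UTC+05:00.
13:58 UTC + 5h = 18:58 local.

18:58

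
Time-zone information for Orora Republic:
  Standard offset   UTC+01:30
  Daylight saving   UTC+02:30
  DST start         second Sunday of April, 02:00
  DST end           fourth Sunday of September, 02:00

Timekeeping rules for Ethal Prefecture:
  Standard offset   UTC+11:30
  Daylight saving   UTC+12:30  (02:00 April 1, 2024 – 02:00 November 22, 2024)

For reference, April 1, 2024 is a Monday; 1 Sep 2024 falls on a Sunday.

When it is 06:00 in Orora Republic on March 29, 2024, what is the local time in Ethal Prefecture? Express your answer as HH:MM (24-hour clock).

1 April 2024 is a Monday, so the first Sunday is April 7 and the second is April 14.
1 September 2024 is a Sunday, so the first Sunday is September 1 and the fourth is September 22.
March 29, 2024 does not fall between 14 April and 22 September, so daylight saving is not in effect and Orora Republic is at UTC+01:30.
06:00 Orora Republic − 1h30m = 04:30 UTC.
At the standard offset (UTC+11:30), 04:30 UTC + 11h30m = 16:00 Ethal Prefecture standard time.
The standard-time date in Ethal Prefecture, March 29, 2024, is outside the daylight-saving period (1 April – 22 November), so Ethal Prefecture is on standard time, UTC+11:30.
04:30 UTC + 11h30m = 16:00 Ethal Prefecture.

16:00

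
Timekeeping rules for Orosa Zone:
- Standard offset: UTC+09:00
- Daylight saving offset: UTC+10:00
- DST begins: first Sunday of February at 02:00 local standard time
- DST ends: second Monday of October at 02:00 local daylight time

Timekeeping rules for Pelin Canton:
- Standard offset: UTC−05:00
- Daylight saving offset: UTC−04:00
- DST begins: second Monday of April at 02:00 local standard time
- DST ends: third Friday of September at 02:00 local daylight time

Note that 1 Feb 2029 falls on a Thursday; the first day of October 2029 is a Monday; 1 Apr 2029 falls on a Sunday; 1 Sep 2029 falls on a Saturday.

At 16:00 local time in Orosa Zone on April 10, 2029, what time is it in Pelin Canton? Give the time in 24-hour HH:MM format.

1 February 2029 is a Thursday, so the first Sunday is February 4.
1 October 2029 is a Monday, so the first Monday is October 1 and the second is October 8.
April 10, 2029 lies within the daylight-saving period (4 February – 8 October), so Orosa Zone is on daylight time, UTC+10:00.
16:00 Orosa Zone − 10h = 06:00 UTC.
1 April 2029 is a Sunday, so the first Monday is April 2 and the second is April 9.
1 September 2029 is a Saturday, so the first Friday is September 7 and the third is September 21.
At the standard offset (UTC−05:00), 06:00 UTC − 5h = 01:00 Pelin Canton standard time.
The standard-time date in Pelin Canton, April 10, 2029, lies within the daylight-saving period (9 April – 21 September), so Pelin Canton is on daylight time, UTC−04:00.
06:00 UTC − 4h = 02:00 Pelin Canton.

02:00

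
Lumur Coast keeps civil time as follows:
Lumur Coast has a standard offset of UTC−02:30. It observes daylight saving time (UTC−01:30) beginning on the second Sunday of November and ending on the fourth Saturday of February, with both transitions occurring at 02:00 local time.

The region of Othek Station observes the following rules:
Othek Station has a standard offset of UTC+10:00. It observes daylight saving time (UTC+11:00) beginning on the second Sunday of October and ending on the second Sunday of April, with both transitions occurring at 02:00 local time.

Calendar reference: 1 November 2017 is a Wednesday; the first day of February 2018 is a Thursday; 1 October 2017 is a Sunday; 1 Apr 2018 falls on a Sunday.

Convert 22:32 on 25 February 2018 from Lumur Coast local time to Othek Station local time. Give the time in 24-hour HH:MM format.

1 November 2017 is a Wednesday, so the first Sunday is November 5 and the second is November 12.
1 February 2018 is a Thursday, so the first Saturday is February 3 and the fourth is February 24.
25 February 2018 does not fall between 12 November 2017 and 24 February 2018, so daylight saving is not in effect and Lumur Coast is at UTC−02:30.
22:32 Lumur Coast + 2h30m = 01:02 UTC (rolling into the next day, 26 February 2018).
1 October 2017 is a Sunday, so the first Sunday is October 1 and the second is October 8.
1 April 2018 is a Sunday, so the first Sunday is April 1 and the second is April 8.
At the standard offset (UTC+10:00), 01:02 UTC + 10h = 11:02 Othek Station standard time.
The standard-time date in Othek Station, 26 February 2018, falls between 8 October 2017 and 8 April 2018, so daylight saving is in effect and Othek Station is at UTC+11:00.
01:02 UTC + 11h = 12:02 Othek Station.

12:02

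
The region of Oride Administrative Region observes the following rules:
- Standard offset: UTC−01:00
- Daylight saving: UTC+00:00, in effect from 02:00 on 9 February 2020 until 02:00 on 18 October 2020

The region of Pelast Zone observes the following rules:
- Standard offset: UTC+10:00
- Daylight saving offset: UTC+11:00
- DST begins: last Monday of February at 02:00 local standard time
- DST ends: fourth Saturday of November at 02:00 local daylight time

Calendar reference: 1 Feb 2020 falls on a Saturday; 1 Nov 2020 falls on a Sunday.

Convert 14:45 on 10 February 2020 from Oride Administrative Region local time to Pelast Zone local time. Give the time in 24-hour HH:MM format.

00:45

Daylight saving runs 9 February – 18 October; 10 February 2020 is inside that window, so Oride Administrative Region is at UTC+00:00.
14:45 Oride Administrative Region − 0h = 14:45 UTC.
1 February 2020 is a Saturday, so Mondays fall on 3, 10, 17, 24; the last is February 24.
1 November 2020 is a Sunday, so the first Saturday is November 7 and the fourth is November 28.
At the standard offset (UTC+10:00), 14:45 UTC + 10h = 00:45 Pelast Zone standard time (rolling into the next day, 11 February 2020).
The standard-time date in Pelast Zone, 11 February 2020, is outside the daylight-saving period (24 February – 28 November), so Pelast Zone is on standard time, UTC+10:00.
14:45 UTC + 10h = 00:45 Pelast Zone (rolling into the next day, 11 February 2020).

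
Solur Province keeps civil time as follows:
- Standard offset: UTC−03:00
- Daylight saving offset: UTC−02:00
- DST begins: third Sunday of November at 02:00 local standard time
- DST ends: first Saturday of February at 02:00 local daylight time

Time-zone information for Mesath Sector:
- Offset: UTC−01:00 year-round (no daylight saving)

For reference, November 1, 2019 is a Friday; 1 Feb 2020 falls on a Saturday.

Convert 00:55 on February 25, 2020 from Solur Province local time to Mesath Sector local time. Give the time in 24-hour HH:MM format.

1 November 2019 is a Friday, so the first Sunday is November 3 and the third is November 17.
1 February 2020 is a Saturday, so the first Saturday is February 1.
February 25, 2020 is outside the daylight-saving period (17 November 2019 – 1 February 2020), so Solur Province is on standard time, UTC−03:00.
00:55 Solur Province + 3h = 03:55 UTC.
Mesath Sector has no daylight saving, so its offset is UTC−01:00 year-round.
03:55 UTC − 1h = 02:55 Mesath Sector.

02:55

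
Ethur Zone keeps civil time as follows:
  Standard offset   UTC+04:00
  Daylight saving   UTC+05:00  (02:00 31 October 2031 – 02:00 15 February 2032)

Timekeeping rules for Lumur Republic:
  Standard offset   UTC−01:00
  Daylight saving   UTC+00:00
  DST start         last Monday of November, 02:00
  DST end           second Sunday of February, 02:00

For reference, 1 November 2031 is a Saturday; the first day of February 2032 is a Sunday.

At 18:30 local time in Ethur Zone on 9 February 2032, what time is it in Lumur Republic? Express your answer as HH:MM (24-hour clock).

12:30

9 February 2032 falls between 31 October 2031 and 15 February 2032, so daylight saving is in effect and Ethur Zone is at UTC+05:00.
18:30 Ethur Zone − 5h = 13:30 UTC.
1 November 2031 is a Saturday, so Mondays fall on 3, 10, 17, 24; the last is November 24.
1 February 2032 is a Sunday, so the first Sunday is February 1 and the second is February 8.
At the standard offset (UTC−01:00), 13:30 UTC − 1h = 12:30 Lumur Republic standard time.
The standard-time date in Lumur Republic, 9 February 2032, is outside the daylight-saving period (24 November 2031 – 8 February 2032), so Lumur Republic is on standard time, UTC−01:00.
13:30 UTC − 1h = 12:30 Lumur Republic.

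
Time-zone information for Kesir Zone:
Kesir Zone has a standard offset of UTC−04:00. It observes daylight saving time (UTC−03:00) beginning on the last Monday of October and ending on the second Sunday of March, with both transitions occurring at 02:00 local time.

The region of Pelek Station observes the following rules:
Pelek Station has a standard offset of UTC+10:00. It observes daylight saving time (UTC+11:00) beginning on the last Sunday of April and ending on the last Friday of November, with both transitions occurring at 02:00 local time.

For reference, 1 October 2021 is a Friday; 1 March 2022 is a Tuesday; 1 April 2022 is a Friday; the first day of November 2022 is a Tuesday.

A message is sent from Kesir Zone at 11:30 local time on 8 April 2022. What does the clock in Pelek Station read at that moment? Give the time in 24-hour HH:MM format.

1 October 2021 is a Friday, so Mondays fall on 4, 11, 18, 25; the last is October 25.
1 March 2022 is a Tuesday, so the first Sunday is March 6 and the second is March 13.
8 April 2022 does not fall between 25 October 2021 and 13 March 2022, so daylight saving is not in effect and Kesir Zone is at UTC−04:00.
11:30 Kesir Zone + 4h = 15:30 UTC.
1 April 2022 is a Friday, so Sundays fall on 3, 10, 17, 24; the last is April 24.
1 November 2022 is a Tuesday, so Fridays fall on 4, 11, 18, 25; the last is November 25.
At the standard offset (UTC+10:00), 15:30 UTC + 10h = 01:30 Pelek Station standard time (rolling into the next day, 9 April 2022).
The standard-time date in Pelek Station, 9 April 2022, is outside the daylight-saving period (24 April – 25 November), so Pelek Station is on standard time, UTC+10:00.
15:30 UTC + 10h = 01:30 Pelek Station (rolling into the next day, 9 April 2022).

01:30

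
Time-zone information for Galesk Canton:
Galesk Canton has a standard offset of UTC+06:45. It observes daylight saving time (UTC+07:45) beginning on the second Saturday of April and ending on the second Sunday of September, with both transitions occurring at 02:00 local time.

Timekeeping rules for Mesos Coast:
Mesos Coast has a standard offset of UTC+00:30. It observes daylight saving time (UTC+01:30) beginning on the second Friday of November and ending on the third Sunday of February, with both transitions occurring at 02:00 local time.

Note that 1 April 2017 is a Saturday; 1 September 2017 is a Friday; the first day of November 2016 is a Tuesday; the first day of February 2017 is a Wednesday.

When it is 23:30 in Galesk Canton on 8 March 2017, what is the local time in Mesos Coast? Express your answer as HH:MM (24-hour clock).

17:15

1 April 2017 is a Saturday, so the first Saturday is April 1 and the second is April 8.
1 September 2017 is a Friday, so the first Sunday is September 3 and the second is September 10.
8 March 2017 does not fall between 8 April and 10 September, so daylight saving is not in effect and Galesk Canton is at UTC+06:45.
23:30 Galesk Canton − 6h45m = 16:45 UTC.
1 November 2016 is a Tuesday, so the first Friday is November 4 and the second is November 11.
1 February 2017 is a Wednesday, so the first Sunday is February 5 and the third is February 19.
At the standard offset (UTC+00:30), 16:45 UTC + 0h30m = 17:15 Mesos Coast standard time.
The standard-time date in Mesos Coast, 8 March 2017, does not fall between 11 November 2016 and 19 February 2017, so daylight saving is not in effect and Mesos Coast is at UTC+00:30.
16:45 UTC + 0h30m = 17:15 Mesos Coast.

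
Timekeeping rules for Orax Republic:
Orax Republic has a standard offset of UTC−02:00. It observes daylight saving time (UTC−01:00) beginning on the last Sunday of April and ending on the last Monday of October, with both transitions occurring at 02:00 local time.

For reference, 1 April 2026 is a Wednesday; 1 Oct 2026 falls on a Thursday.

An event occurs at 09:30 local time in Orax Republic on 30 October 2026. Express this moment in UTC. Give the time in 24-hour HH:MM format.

1 April 2026 is a Wednesday, so Sundays fall on 5, 12, 19, 26; the last is April 26.
1 October 2026 is a Thursday, so Mondays fall on 5, 12, 19, 26; the last is October 26.
30 October 2026 does not fall between 26 April and 26 October, so daylight saving is not in effect and Orax Republic is at UTC−02:00.
09:30 local + 2h = 11:30 UTC.

11:30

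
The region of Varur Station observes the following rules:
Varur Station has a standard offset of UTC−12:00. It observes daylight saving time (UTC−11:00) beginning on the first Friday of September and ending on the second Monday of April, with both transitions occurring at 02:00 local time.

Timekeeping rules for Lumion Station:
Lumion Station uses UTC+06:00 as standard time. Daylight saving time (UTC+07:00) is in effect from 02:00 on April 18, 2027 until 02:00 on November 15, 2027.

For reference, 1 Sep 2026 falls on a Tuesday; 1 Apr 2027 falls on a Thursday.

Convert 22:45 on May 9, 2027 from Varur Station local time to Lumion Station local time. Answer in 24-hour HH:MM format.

17:45

1 September 2026 is a Tuesday, so the first Friday is September 4.
1 April 2027 is a Thursday, so the first Monday is April 5 and the second is April 12.
May 9, 2027 does not fall between 4 September 2026 and 12 April 2027, so daylight saving is not in effect and Varur Station is at UTC−12:00.
22:45 Varur Station + 12h = 10:45 UTC (rolling into the next day, 10 May 2027).
At the standard offset (UTC+06:00), 10:45 UTC + 6h = 16:45 Lumion Station standard time.
The standard-time date in Lumion Station, May 10, 2027, lies within the daylight-saving period (18 April – 15 November), so Lumion Station is on daylight time, UTC+07:00.
10:45 UTC + 7h = 17:45 Lumion Station.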